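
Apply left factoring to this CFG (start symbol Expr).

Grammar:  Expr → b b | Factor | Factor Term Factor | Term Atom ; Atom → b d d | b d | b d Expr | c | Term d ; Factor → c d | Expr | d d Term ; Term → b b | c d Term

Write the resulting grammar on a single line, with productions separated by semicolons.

Expr → b b | Term Atom | Factor Expr1; Atom → c | Term d | b d Atom1; Factor → c d | Expr | d d Term; Term → b b | c d Term; Expr1 → ε | Term Factor; Atom1 → d | ε | Expr

Expr has alternatives sharing prefix 'Factor': factor to Expr → Factor Expr1 with Expr1 → ε | Term Factor.
Atom has alternatives sharing prefix 'b d': factor to Atom → b d Atom1 with Atom1 → d | ε | Expr.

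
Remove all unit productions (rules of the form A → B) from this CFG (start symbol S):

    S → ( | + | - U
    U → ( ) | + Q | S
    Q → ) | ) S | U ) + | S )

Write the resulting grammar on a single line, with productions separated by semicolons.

Unit pairs: U ⇒* {S}.
Replace each nonterminal's rules with the union of the non-unit rules of every nonterminal it unit-derives.

S → ( | + | - U; U → ( ) | + Q | ( | + | - U; Q → ) | ) S | U ) + | S )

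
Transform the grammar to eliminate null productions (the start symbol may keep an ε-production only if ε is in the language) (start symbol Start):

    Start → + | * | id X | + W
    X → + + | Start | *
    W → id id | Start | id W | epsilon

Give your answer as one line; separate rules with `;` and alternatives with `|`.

Start → + | * | id X | + W; X → + + | Start | *; W → id id | Start | id W | id

The nullable symbols are {W}.
ε ∉ L(G), so no ε-production is kept.
For each production, add variants omitting each subset of nullable occurrences: W → id W gives id W | id.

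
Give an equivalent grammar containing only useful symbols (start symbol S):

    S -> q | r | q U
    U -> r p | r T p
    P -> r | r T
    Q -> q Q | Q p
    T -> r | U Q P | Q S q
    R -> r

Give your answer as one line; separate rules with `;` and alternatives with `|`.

Generating nonterminals: {P, R, S, T, U}.
Reachable from S after that: {S, T, U}.
Removed useless symbols: {P, Q, R} and every production mentioning them.

S -> q | r | q U; U -> r p | r T p; T -> r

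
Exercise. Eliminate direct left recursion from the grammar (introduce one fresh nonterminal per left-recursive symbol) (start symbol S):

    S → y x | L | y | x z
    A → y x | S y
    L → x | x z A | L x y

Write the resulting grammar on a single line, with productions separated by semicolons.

S → y x | L | y | x z; A → y x | S y; L → x L' | x z A L'; L' → x y L' | epsilon

L is directly left-recursive.
For L: α = {x y}, β = {x, x z A}. Rewrite as L → β L' and L' → α L' | ε.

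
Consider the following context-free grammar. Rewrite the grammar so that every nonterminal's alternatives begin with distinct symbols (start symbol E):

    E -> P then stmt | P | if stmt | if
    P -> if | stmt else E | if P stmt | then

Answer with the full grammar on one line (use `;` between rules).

E has alternatives sharing prefix 'P': factor to E → P E' with E' → then stmt | ε.
E has alternatives sharing prefix 'if': factor to E → if E'' with E'' → stmt | ε.
P has alternatives sharing prefix 'if': factor to P → if P' with P' → ε | P stmt.

E -> P E' | if E''; P -> stmt else E | then | if P'; E' -> then stmt | ε; E'' -> stmt | ε; P' -> ε | P stmt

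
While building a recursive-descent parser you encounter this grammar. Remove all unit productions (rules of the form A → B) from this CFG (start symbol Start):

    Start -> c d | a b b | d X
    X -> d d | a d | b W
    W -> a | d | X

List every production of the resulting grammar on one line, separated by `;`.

Unit pairs: W ⇒* {X}.
For each unit pair (A, B), copy every non-unit production of B to A, then drop all unit productions.

Start -> c d | a b b | d X; X -> d d | a d | b W; W -> d d | a d | b W | a | d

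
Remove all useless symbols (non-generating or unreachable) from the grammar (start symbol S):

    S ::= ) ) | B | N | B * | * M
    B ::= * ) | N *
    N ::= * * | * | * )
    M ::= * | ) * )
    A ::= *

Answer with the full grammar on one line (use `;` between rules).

Generating nonterminals: {A, B, M, N, S}.
Reachable from S after that: {B, M, N, S}.
Removed useless symbols: {A} and every production mentioning them.

S ::= ) ) | B | N | B * | * M; B ::= * ) | N *; N ::= * * | * | * ); M ::= * | ) * )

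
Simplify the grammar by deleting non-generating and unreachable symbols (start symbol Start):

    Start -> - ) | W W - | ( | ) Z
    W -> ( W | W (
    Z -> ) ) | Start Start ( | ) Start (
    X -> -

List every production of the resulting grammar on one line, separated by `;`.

Start -> - ) | ( | ) Z; Z -> ) ) | Start Start ( | ) Start (

Generating nonterminals: {Start, X, Z}.
Reachable from Start after that: {Start, Z}.
Removed useless symbols: {W, X} and every production mentioning them.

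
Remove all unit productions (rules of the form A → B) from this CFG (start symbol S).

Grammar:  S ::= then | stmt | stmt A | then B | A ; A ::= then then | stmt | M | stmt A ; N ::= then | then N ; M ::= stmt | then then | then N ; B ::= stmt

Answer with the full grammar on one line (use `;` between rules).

S ::= then | stmt | stmt A | then B | then then | then N; A ::= then then | stmt | stmt A | then N; N ::= then | then N; M ::= stmt | then then | then N; B ::= stmt

Unit pairs: A ⇒* {M}; S ⇒* {A, M}.
Replace each nonterminal's rules with the union of the non-unit rules of every nonterminal it unit-derives.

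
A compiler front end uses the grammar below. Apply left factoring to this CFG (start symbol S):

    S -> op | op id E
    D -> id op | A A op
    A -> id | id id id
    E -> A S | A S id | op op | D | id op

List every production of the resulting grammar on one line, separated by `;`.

S has alternatives sharing prefix 'op': factor to S → op S' with S' → ε | id E.
A has alternatives sharing prefix 'id': factor to A → id A' with A' → ε | id id.
E has alternatives sharing prefix 'A S': factor to E → A S E' with E' → ε | id.

S -> op S'; D -> id op | A A op; A -> id A'; E -> op op | D | id op | A S E'; S' -> eps | id E; A' -> eps | id id; E' -> eps | id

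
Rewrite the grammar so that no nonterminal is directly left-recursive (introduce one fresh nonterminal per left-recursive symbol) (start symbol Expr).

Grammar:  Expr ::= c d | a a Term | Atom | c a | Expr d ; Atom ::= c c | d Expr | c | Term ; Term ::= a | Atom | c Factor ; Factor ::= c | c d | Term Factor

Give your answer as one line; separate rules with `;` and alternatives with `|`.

Expr is directly left-recursive.
For Expr: α = {d}, β = {c d, a a Term, Atom, c a}. Rewrite as Expr → β Expr1 and Expr1 → α Expr1 | ε.

Expr ::= c d Expr1 | a a Term Expr1 | Atom Expr1 | c a Expr1; Atom ::= c c | d Expr | c | Term; Term ::= a | Atom | c Factor; Factor ::= c | c d | Term Factor; Expr1 ::= d Expr1 | eps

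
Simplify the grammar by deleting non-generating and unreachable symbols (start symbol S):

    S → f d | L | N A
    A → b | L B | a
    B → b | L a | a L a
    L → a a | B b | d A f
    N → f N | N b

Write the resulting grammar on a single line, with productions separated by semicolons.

S → f d | L; A → b | L B | a; B → b | L a | a L a; L → a a | B b | d A f

Generating nonterminals: {A, B, L, S}.
Reachable from S after that: {A, B, L, S}.
Removed useless symbols: {N} and every production mentioning them.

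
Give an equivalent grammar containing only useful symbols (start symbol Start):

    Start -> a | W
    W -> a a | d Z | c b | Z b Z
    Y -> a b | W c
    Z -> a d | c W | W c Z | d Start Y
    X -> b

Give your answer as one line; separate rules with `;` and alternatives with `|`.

Start -> a | W; W -> a a | d Z | c b | Z b Z; Y -> a b | W c; Z -> a d | c W | W c Z | d Start Y

Generating nonterminals: {Start, W, X, Y, Z}.
Reachable from Start after that: {Start, W, Y, Z}.
Removed useless symbols: {X} and every production mentioning them.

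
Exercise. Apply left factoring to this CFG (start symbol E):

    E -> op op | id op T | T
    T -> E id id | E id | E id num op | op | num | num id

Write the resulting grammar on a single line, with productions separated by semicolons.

E -> op op | id op T | T; T -> op | E id T' | num T''; T' -> id | ε | num op; T'' -> ε | id

T has alternatives sharing prefix 'E id': factor to T → E id T' with T' → id | ε | num op.
T has alternatives sharing prefix 'num': factor to T → num T'' with T'' → ε | id.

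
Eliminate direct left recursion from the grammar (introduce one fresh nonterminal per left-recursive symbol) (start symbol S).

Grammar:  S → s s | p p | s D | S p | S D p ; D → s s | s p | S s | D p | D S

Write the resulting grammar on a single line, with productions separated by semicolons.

S, D are directly left-recursive.
For S: α = {p, D p}, β = {s s, p p, s D}. Rewrite as S → β S' and S' → α S' | ε.
For D: α = {p, S}, β = {s s, s p, S s}. Rewrite as D → β D' and D' → α D' | ε.

S → s s S' | p p S' | s D S'; D → s s D' | s p D' | S s D'; S' → p S' | D p S' | ε; D' → p D' | S D' | ε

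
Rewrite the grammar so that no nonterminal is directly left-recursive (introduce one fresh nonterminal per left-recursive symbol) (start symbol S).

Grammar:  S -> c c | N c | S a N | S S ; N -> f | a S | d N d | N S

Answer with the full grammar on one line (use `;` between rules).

Directly left-recursive nonterminals: S, N.
For S: α = {a N, S}, β = {c c, N c}. Rewrite as S → β S' and S' → α S' | ε.
For N: α = {S}, β = {f, a S, d N d}. Rewrite as N → β N' and N' → α N' | ε.

S -> c c S' | N c S'; N -> f N' | a S N' | d N d N'; S' -> a N S' | S S' | epsilon; N' -> S N' | epsilon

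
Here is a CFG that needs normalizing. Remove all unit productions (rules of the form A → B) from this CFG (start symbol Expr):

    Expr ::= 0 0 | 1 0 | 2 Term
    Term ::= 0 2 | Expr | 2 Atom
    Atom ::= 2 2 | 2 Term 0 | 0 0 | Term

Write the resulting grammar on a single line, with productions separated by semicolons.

Unit pairs: Atom ⇒* {Expr, Term}; Term ⇒* {Expr}.
For each unit pair (A, B), copy every non-unit production of B to A, then drop all unit productions.

Expr ::= 0 0 | 1 0 | 2 Term; Term ::= 0 2 | 2 Atom | 0 0 | 1 0 | 2 Term; Atom ::= 0 2 | 2 Atom | 2 2 | 2 Term 0 | 0 0 | 1 0 | 2 Term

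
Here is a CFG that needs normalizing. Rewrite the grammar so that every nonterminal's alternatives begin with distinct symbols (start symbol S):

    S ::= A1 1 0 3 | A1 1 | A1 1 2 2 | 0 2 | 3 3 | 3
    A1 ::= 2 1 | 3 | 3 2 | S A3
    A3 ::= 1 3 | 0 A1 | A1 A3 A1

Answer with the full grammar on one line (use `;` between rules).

S has alternatives sharing prefix 'A1 1': factor to S → A1 1 S' with S' → 0 3 | ε | 2 2.
S has alternatives sharing prefix '3': factor to S → 3 S'' with S'' → 3 | ε.
A1 has alternatives sharing prefix '3': factor to A1 → 3 A1' with A1' → ε | 2.

S ::= 0 2 | A1 1 S' | 3 S''; A1 ::= 2 1 | S A3 | 3 A1'; A3 ::= 1 3 | 0 A1 | A1 A3 A1; S' ::= 0 3 | ε | 2 2; S'' ::= 3 | ε; A1' ::= ε | 2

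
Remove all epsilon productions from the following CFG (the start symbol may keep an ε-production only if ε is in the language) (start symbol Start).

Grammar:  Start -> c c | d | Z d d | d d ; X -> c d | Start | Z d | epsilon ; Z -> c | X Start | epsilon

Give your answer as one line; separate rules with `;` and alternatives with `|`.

Nullable nonterminals: {X, Z}.
ε ∉ L(G), so no ε-production is kept.
Expand every rule over subsets of its nullable positions: Start → Z d d gives Z d d | d d. X → Z d gives Z d | d. Z → X Start gives X Start | Start.

Start -> c c | d | Z d d | d d; X -> c d | Start | Z d | d; Z -> c | X Start | Start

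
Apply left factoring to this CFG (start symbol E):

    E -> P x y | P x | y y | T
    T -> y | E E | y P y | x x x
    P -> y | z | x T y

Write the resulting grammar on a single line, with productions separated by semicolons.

E -> y y | T | P x E'; T -> E E | x x x | y T'; P -> y | z | x T y; E' -> y | ε; T' -> ε | P y

E has alternatives sharing prefix 'P x': factor to E → P x E' with E' → y | ε.
T has alternatives sharing prefix 'y': factor to T → y T' with T' → ε | P y.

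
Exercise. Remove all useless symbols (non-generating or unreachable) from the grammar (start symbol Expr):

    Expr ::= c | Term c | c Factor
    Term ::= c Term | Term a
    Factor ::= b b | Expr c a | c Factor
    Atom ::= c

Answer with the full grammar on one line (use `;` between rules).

Expr ::= c | c Factor; Factor ::= b b | Expr c a | c Factor

Generating nonterminals: {Atom, Expr, Factor}.
Reachable from Expr after that: {Expr, Factor}.
Removed useless symbols: {Atom, Term} and every production mentioning them.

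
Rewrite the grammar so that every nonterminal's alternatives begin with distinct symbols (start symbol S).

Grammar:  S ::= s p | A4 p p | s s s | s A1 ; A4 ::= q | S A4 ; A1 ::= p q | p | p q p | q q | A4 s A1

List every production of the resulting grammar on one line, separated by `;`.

S has alternatives sharing prefix 's': factor to S → s S' with S' → p | s s | A1.
A1 has alternatives sharing prefix 'p': factor to A1 → p A1' with A1' → q | ε | q p.
A1' has alternatives sharing prefix 'q': factor to A1' → q A1'' with A1'' → ε | p.

S ::= A4 p p | s S'; A4 ::= q | S A4; A1 ::= q q | A4 s A1 | p A1'; S' ::= p | s s | A1; A1' ::= epsilon | q A1''; A1'' ::= epsilon | p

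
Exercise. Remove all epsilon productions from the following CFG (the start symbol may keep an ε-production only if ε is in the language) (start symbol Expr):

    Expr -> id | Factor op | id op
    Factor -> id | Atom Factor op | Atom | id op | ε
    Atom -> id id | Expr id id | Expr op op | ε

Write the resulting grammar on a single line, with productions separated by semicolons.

Expr -> id | Factor op | op | id op; Factor -> id | Atom Factor op | Atom op | Factor op | op | Atom | id op; Atom -> id id | Expr id id | Expr op op

Nullable nonterminals: {Atom, Factor}.
ε ∉ L(G), so no ε-production is kept.
Expand every rule over subsets of its nullable positions: Expr → Factor op gives Factor op | op. Factor → Atom Factor op gives Atom Factor op | Atom op | Factor op | op.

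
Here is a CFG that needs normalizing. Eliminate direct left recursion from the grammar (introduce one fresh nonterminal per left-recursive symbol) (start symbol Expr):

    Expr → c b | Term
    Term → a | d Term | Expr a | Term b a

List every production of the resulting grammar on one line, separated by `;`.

Directly left-recursive nonterminal: Term.
For Term: α = {b a}, β = {a, d Term, Expr a}. Rewrite as Term → β Term1 and Term1 → α Term1 | ε.

Expr → c b | Term; Term → a Term1 | d Term Term1 | Expr a Term1; Term1 → b a Term1 | ε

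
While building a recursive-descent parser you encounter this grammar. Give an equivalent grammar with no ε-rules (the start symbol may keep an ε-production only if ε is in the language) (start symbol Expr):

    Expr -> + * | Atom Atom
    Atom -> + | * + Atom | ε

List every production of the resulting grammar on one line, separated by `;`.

Expr -> + * | Atom Atom | Atom | ε; Atom -> + | * + Atom | * +

Nullable set = {Atom, Expr}.
ε ∈ L(G) since Expr is nullable, so keep Expr → ε.
For each production, add variants omitting each subset of nullable occurrences: Expr → Atom Atom gives Atom Atom | Atom. Atom → * + Atom gives * + Atom | * +.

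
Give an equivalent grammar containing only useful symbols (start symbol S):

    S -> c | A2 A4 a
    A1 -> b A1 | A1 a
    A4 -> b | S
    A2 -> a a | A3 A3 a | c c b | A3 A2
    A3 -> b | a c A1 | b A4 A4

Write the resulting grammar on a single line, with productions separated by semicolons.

Generating nonterminals: {A2, A3, A4, S}.
Reachable from S after that: {A2, A3, A4, S}.
Removed useless symbols: {A1} and every production mentioning them.

S -> c | A2 A4 a; A4 -> b | S; A2 -> a a | A3 A3 a | c c b | A3 A2; A3 -> b | b A4 A4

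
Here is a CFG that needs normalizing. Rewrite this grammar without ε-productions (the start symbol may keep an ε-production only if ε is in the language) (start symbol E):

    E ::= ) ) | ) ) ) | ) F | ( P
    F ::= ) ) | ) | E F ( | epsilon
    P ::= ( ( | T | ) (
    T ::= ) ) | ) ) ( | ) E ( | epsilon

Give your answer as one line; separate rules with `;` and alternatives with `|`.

E ::= ) ) | ) ) ) | ) F | ) | ( P | (; F ::= ) ) | ) | E F ( | E (; P ::= ( ( | T | ) (; T ::= ) ) | ) ) ( | ) E (

Nullable set = {F, P, T}.
ε ∉ L(G), so no ε-production is kept.
Expand every rule over subsets of its nullable positions: E → ) F gives ) F | ). E → ( P gives ( P | (. F → E F ( gives E F ( | E (.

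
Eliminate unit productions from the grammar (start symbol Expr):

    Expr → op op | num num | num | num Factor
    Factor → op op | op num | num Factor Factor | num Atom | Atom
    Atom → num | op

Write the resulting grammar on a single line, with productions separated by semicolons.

Expr → op op | num num | num | num Factor; Factor → num | op | op op | op num | num Factor Factor | num Atom; Atom → num | op

Unit pairs: Factor ⇒* {Atom}.
For each unit pair (A, B), copy every non-unit production of B to A, then drop all unit productions.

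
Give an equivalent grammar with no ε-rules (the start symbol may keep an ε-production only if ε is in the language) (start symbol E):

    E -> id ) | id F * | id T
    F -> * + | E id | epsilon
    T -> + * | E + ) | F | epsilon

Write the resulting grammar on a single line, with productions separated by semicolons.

E -> id ) | id F * | id * | id T | id; F -> * + | E id; T -> + * | E + ) | F

Nullable nonterminals: {F, T}.
ε ∉ L(G), so no ε-production is kept.
For each production, add variants omitting each subset of nullable occurrences: E → id F * gives id F * | id *. E → id T gives id T | id.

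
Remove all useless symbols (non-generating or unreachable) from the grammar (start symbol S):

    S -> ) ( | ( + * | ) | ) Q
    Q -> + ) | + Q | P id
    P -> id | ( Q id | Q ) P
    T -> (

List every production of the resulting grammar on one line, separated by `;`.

Generating nonterminals: {P, Q, S, T}.
Reachable from S after that: {P, Q, S}.
Removed useless symbols: {T} and every production mentioning them.

S -> ) ( | ( + * | ) | ) Q; Q -> + ) | + Q | P id; P -> id | ( Q id | Q ) P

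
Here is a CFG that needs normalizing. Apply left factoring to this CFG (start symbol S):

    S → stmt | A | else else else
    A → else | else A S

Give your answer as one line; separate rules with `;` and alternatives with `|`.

A has alternatives sharing prefix 'else': factor to A → else A' with A' → ε | A S.

S → stmt | A | else else else; A → else A'; A' → epsilon | A S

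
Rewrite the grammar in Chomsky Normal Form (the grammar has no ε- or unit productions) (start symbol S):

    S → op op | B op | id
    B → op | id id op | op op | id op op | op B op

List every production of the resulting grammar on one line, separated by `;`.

S → X1 X1 | B X1 | id; B → op | X2 Y1 | X1 X1 | X2 Y2 | X1 Y3; X1 → op; X2 → id; Y1 → X2 X1; Y2 → X1 X1; Y3 → B X1

Introduce a nonterminal for each terminal appearing in a rule of length ≥ 2: X1 → op, X2 → id.
Binarize each right-hand side of length ≥ 3 by chaining fresh nonterminals (Y1, Y2, …): affected rules were B → X2 X2 X1; B → X2 X1 X1; B → X1 B X1.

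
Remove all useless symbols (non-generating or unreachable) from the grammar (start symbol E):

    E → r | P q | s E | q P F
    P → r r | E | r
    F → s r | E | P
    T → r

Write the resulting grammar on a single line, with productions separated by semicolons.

E → r | P q | s E | q P F; P → r r | E | r; F → s r | E | P

Generating nonterminals: {E, F, P, T}.
Reachable from E after that: {E, F, P}.
Removed useless symbols: {T} and every production mentioning them.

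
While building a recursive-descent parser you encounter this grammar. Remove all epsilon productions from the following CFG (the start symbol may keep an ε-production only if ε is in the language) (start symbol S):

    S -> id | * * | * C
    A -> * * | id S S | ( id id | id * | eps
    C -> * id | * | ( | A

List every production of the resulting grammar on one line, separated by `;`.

S -> id | * * | * C | *; A -> * * | id S S | ( id id | id *; C -> * id | * | ( | A

Nullable nonterminals: {A, C}.
ε ∉ L(G), so no ε-production is kept.
For each production, add variants omitting each subset of nullable occurrences: S → * C gives * C | *.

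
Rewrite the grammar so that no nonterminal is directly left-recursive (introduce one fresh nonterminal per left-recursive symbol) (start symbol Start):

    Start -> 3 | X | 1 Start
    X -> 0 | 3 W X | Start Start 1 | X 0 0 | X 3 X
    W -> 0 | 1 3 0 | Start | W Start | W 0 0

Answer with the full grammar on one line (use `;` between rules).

Directly left-recursive nonterminals: X, W.
For X: α = {0 0, 3 X}, β = {0, 3 W X, Start Start 1}. Rewrite as X → β X1 and X1 → α X1 | ε.
For W: α = {Start, 0 0}, β = {0, 1 3 0, Start}. Rewrite as W → β W1 and W1 → α W1 | ε.

Start -> 3 | X | 1 Start; X -> 0 X1 | 3 W X X1 | Start Start 1 X1; W -> 0 W1 | 1 3 0 W1 | Start W1; X1 -> 0 0 X1 | 3 X X1 | epsilon; W1 -> Start W1 | 0 0 W1 | epsilon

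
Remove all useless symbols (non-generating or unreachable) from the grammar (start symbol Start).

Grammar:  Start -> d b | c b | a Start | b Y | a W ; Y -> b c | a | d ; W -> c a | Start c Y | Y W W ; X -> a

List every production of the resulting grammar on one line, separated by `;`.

Start -> d b | c b | a Start | b Y | a W; Y -> b c | a | d; W -> c a | Start c Y | Y W W

Generating nonterminals: {Start, W, X, Y}.
Reachable from Start after that: {Start, W, Y}.
Removed useless symbols: {X} and every production mentioning them.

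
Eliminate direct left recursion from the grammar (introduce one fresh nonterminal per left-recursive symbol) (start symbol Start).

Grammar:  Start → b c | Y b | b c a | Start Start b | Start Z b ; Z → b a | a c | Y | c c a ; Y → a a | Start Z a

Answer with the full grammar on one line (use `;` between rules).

Start → b c Start1 | Y b Start1 | b c a Start1; Z → b a | a c | Y | c c a; Y → a a | Start Z a; Start1 → Start b Start1 | Z b Start1 | eps

Start is directly left-recursive.
For Start: α = {Start b, Z b}, β = {b c, Y b, b c a}. Rewrite as Start → β Start1 and Start1 → α Start1 | ε.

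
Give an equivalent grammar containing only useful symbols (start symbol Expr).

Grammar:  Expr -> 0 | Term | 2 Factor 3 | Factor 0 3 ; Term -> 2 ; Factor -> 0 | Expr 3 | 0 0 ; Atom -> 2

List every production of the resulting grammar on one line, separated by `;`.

Expr -> 0 | Term | 2 Factor 3 | Factor 0 3; Term -> 2; Factor -> 0 | Expr 3 | 0 0

Generating nonterminals: {Atom, Expr, Factor, Term}.
Reachable from Expr after that: {Expr, Factor, Term}.
Removed useless symbols: {Atom} and every production mentioning them.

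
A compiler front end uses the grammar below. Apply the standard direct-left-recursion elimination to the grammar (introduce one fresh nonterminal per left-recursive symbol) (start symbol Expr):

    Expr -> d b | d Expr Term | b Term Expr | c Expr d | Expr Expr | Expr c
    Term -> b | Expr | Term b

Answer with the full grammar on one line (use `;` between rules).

Expr -> d b Expr1 | d Expr Term Expr1 | b Term Expr Expr1 | c Expr d Expr1; Term -> b Term1 | Expr Term1; Expr1 -> Expr Expr1 | c Expr1 | epsilon; Term1 -> b Term1 | epsilon

Left recursion appears on Expr, Term.
For Expr: α = {Expr, c}, β = {d b, d Expr Term, b Term Expr, c Expr d}. Rewrite as Expr → β Expr1 and Expr1 → α Expr1 | ε.
For Term: α = {b}, β = {b, Expr}. Rewrite as Term → β Term1 and Term1 → α Term1 | ε.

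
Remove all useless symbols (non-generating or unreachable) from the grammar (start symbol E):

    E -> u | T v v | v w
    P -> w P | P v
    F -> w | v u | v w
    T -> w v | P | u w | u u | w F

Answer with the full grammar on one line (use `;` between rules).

E -> u | T v v | v w; F -> w | v u | v w; T -> w v | u w | u u | w F

Generating nonterminals: {E, F, T}.
Reachable from E after that: {E, F, T}.
Removed useless symbols: {P} and every production mentioning them.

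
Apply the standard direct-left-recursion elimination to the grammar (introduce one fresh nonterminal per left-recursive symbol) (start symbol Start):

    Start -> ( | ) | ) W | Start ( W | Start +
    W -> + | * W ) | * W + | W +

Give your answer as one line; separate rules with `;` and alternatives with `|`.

Start -> ( Start1 | ) Start1 | ) W Start1; W -> + W1 | * W ) W1 | * W + W1; Start1 -> ( W Start1 | + Start1 | epsilon; W1 -> + W1 | epsilon

Directly left-recursive nonterminals: Start, W.
For Start: α = {( W, +}, β = {(, ), ) W}. Rewrite as Start → β Start1 and Start1 → α Start1 | ε.
For W: α = {+}, β = {+, * W ), * W +}. Rewrite as W → β W1 and W1 → α W1 | ε.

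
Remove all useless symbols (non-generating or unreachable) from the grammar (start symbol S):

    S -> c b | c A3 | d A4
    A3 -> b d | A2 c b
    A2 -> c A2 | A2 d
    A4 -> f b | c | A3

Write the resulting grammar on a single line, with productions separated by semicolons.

S -> c b | c A3 | d A4; A3 -> b d; A4 -> f b | c | A3

Generating nonterminals: {A3, A4, S}.
Reachable from S after that: {A3, A4, S}.
Removed useless symbols: {A2} and every production mentioning them.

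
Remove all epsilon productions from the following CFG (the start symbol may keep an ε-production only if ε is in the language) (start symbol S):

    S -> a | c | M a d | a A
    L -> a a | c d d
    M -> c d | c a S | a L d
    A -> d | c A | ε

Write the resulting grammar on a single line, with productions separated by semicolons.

The nullable symbols are {A}.
ε ∉ L(G), so no ε-production is kept.
Add the nullable-subset variants: A → c A gives c A | c.

S -> a | c | M a d | a A; L -> a a | c d d; M -> c d | c a S | a L d; A -> d | c A | c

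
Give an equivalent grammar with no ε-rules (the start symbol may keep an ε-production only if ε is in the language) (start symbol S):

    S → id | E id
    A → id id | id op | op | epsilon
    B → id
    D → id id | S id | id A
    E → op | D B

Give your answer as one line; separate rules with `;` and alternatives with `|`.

S → id | E id; A → id id | id op | op; B → id; D → id id | S id | id A | id; E → op | D B

Nullable nonterminals: {A}.
ε ∉ L(G), so no ε-production is kept.
Expand every rule over subsets of its nullable positions: D → id A gives id A | id.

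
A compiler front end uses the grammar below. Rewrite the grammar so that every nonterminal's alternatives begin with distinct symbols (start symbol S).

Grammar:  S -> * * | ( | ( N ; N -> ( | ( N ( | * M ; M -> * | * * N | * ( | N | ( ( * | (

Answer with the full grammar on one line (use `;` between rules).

S -> * * | ( S'; N -> * M | ( N'; M -> N | * M' | ( M''; S' -> ε | N; N' -> ε | N (; M' -> ε | * N | (; M'' -> ( * | ε

S has alternatives sharing prefix '(': factor to S → ( S' with S' → ε | N.
N has alternatives sharing prefix '(': factor to N → ( N' with N' → ε | N (.
M has alternatives sharing prefix '*': factor to M → * M' with M' → ε | * N | (.
M has alternatives sharing prefix '(': factor to M → ( M'' with M'' → ( * | ε.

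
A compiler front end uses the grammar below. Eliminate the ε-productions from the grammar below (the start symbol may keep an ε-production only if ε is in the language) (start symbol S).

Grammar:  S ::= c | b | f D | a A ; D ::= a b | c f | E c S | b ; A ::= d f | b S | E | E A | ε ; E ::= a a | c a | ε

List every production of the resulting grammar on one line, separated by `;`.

S ::= c | b | f D | a A | a; D ::= a b | c f | E c S | c S | b; A ::= d f | b S | E | E A; E ::= a a | c a

The nullable symbols are {A, E}.
ε ∉ L(G), so no ε-production is kept.
Add the nullable-subset variants: S → a A gives a A | a. D → E c S gives E c S | c S.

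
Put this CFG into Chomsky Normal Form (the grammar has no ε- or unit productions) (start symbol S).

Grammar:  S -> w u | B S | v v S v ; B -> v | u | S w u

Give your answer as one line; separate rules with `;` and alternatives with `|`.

S -> X1 X2 | B S | X3 Y1; B -> v | u | S Y3; X1 -> w; X2 -> u; X3 -> v; Y1 -> X3 Y2; Y2 -> S X3; Y3 -> X1 X2

Introduce a nonterminal for each terminal appearing in a rule of length ≥ 2: X1 → w, X2 → u, X3 → v.
Binarize each right-hand side of length ≥ 3 by chaining fresh nonterminals (Y1, Y2, …): affected rules were S → X3 X3 S X3; B → S X1 X2.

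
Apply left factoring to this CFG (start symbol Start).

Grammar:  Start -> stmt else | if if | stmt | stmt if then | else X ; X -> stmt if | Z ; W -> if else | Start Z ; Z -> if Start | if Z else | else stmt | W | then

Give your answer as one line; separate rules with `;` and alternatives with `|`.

Start has alternatives sharing prefix 'stmt': factor to Start → stmt Start1 with Start1 → else | ε | if then.
Z has alternatives sharing prefix 'if': factor to Z → if Z1 with Z1 → Start | Z else.

Start -> if if | else X | stmt Start1; X -> stmt if | Z; W -> if else | Start Z; Z -> else stmt | W | then | if Z1; Start1 -> else | eps | if then; Z1 -> Start | Z else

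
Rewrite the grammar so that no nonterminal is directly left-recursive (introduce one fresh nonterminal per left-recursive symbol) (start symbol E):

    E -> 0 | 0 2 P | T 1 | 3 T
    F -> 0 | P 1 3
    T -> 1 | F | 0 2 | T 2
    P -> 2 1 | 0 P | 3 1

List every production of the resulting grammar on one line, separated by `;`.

E -> 0 | 0 2 P | T 1 | 3 T; F -> 0 | P 1 3; T -> 1 T' | F T' | 0 2 T'; P -> 2 1 | 0 P | 3 1; T' -> 2 T' | ε

Left recursion appears on T.
For T: α = {2}, β = {1, F, 0 2}. Rewrite as T → β T' and T' → α T' | ε.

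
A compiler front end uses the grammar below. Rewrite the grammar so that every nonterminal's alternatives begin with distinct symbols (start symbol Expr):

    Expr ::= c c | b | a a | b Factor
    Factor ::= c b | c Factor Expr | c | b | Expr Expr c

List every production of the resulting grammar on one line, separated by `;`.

Expr ::= c c | a a | b Expr1; Factor ::= b | Expr Expr c | c Factor1; Expr1 ::= eps | Factor; Factor1 ::= b | Factor Expr | eps

Expr has alternatives sharing prefix 'b': factor to Expr → b Expr1 with Expr1 → ε | Factor.
Factor has alternatives sharing prefix 'c': factor to Factor → c Factor1 with Factor1 → b | Factor Expr | ε.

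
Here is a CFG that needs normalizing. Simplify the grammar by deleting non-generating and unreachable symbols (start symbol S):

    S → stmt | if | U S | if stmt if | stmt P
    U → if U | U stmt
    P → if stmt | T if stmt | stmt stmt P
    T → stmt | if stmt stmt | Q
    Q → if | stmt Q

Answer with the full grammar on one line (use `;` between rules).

Generating nonterminals: {P, Q, S, T}.
Reachable from S after that: {P, Q, S, T}.
Removed useless symbols: {U} and every production mentioning them.

S → stmt | if | if stmt if | stmt P; P → if stmt | T if stmt | stmt stmt P; T → stmt | if stmt stmt | Q; Q → if | stmt Q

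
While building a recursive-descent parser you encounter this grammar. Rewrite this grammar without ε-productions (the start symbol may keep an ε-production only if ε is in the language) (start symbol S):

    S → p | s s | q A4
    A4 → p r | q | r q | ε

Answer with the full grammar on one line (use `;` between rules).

Nullable nonterminals: {A4}.
ε ∉ L(G), so no ε-production is kept.
Add the nullable-subset variants: S → q A4 gives q A4 | q.

S → p | s s | q A4 | q; A4 → p r | q | r q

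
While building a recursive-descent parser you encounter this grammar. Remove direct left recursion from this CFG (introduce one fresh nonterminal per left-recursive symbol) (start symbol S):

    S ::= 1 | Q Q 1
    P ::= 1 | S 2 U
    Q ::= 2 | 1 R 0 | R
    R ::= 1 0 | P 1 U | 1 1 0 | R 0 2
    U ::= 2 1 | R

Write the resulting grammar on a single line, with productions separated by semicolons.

S ::= 1 | Q Q 1; P ::= 1 | S 2 U; Q ::= 2 | 1 R 0 | R; R ::= 1 0 R' | P 1 U R' | 1 1 0 R'; U ::= 2 1 | R; R' ::= 0 2 R' | ε

Left recursion appears on R.
For R: α = {0 2}, β = {1 0, P 1 U, 1 1 0}. Rewrite as R → β R' and R' → α R' | ε.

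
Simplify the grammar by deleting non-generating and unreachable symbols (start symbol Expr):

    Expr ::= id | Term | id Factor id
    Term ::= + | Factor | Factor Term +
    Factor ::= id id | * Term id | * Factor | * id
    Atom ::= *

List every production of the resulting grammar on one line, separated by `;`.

Generating nonterminals: {Atom, Expr, Factor, Term}.
Reachable from Expr after that: {Expr, Factor, Term}.
Removed useless symbols: {Atom} and every production mentioning them.

Expr ::= id | Term | id Factor id; Term ::= + | Factor | Factor Term +; Factor ::= id id | * Term id | * Factor | * id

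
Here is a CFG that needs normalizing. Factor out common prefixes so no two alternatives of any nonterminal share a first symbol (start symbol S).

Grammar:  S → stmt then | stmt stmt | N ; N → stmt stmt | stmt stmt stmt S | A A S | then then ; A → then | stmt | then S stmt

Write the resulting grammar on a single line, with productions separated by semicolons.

S → N | stmt S'; N → A A S | then then | stmt stmt N'; A → stmt | then A'; S' → then | stmt; N' → ε | stmt S; A' → ε | S stmt

S has alternatives sharing prefix 'stmt': factor to S → stmt S' with S' → then | stmt.
N has alternatives sharing prefix 'stmt stmt': factor to N → stmt stmt N' with N' → ε | stmt S.
A has alternatives sharing prefix 'then': factor to A → then A' with A' → ε | S stmt.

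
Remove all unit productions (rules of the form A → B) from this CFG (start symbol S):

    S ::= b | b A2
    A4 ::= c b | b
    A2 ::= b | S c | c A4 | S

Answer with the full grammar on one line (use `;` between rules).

S ::= b | b A2; A4 ::= c b | b; A2 ::= b | S c | c A4 | b A2

Unit pairs: A2 ⇒* {S}.
For every A with A ⇒* B via unit rules, add B's non-unit alternatives to A; then delete every rule of the form X → Y.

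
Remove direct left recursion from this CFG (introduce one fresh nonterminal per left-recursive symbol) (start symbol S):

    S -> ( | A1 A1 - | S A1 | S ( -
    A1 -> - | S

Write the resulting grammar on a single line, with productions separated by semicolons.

S -> ( S' | A1 A1 - S'; A1 -> - | S; S' -> A1 S' | ( - S' | ε

Left recursion appears on S.
For S: α = {A1, ( -}, β = {(, A1 A1 -}. Rewrite as S → β S' and S' → α S' | ε.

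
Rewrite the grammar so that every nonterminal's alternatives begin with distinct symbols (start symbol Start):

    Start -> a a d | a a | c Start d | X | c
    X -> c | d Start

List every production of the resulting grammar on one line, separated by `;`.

Start has alternatives sharing prefix 'a a': factor to Start → a a Start1 with Start1 → d | ε.
Start has alternatives sharing prefix 'c': factor to Start → c Start2 with Start2 → Start d | ε.

Start -> X | a a Start1 | c Start2; X -> c | d Start; Start1 -> d | epsilon; Start2 -> Start d | epsilon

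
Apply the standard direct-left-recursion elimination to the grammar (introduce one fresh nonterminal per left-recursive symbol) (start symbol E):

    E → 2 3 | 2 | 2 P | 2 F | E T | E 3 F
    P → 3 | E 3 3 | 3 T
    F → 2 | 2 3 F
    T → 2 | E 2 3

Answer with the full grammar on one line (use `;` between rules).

E → 2 3 E' | 2 E' | 2 P E' | 2 F E'; P → 3 | E 3 3 | 3 T; F → 2 | 2 3 F; T → 2 | E 2 3; E' → T E' | 3 F E' | ε

Directly left-recursive nonterminal: E.
For E: α = {T, 3 F}, β = {2 3, 2, 2 P, 2 F}. Rewrite as E → β E' and E' → α E' | ε.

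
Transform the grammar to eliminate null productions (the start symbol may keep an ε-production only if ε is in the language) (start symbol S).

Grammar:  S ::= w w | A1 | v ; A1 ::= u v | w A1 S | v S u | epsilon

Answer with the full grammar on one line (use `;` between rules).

S ::= w w | A1 | v | ε; A1 ::= u v | w A1 S | w A1 | w S | w | v S u | v u

The nullable symbols are {A1, S}.
ε ∈ L(G) since S is nullable, so keep S → ε.
Add the nullable-subset variants: A1 → w A1 S gives w A1 S | w A1 | w S | w. A1 → v S u gives v S u | v u.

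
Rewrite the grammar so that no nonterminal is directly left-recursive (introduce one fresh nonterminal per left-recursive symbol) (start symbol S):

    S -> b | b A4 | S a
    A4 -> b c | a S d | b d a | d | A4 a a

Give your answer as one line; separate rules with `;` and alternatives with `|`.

Directly left-recursive nonterminals: S, A4.
For S: α = {a}, β = {b, b A4}. Rewrite as S → β S' and S' → α S' | ε.
For A4: α = {a a}, β = {b c, a S d, b d a, d}. Rewrite as A4 → β A4' and A4' → α A4' | ε.

S -> b S' | b A4 S'; A4 -> b c A4' | a S d A4' | b d a A4' | d A4'; S' -> a S' | epsilon; A4' -> a a A4' | epsilon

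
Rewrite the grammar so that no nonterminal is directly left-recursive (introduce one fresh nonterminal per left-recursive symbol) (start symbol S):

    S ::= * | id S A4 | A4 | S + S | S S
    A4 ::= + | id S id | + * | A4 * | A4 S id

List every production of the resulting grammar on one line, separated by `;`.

S ::= * S' | id S A4 S' | A4 S'; A4 ::= + A4' | id S id A4' | + * A4'; S' ::= + S S' | S S' | ε; A4' ::= * A4' | S id A4' | ε

Left recursion appears on S, A4.
For S: α = {+ S, S}, β = {*, id S A4, A4}. Rewrite as S → β S' and S' → α S' | ε.
For A4: α = {*, S id}, β = {+, id S id, + *}. Rewrite as A4 → β A4' and A4' → α A4' | ε.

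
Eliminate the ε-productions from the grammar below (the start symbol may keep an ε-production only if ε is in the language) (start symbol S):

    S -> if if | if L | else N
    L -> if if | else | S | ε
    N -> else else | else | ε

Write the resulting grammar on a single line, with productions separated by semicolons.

S -> if if | if L | if | else N | else; L -> if if | else | S; N -> else else | else

The nullable symbols are {L, N}.
ε ∉ L(G), so no ε-production is kept.
For each production, add variants omitting each subset of nullable occurrences: S → if L gives if L | if. S → else N gives else N | else.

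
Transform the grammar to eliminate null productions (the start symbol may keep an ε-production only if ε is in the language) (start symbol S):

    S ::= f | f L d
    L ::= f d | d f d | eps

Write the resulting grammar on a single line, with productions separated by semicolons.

S ::= f | f L d | f d; L ::= f d | d f d

Nullable set = {L}.
ε ∉ L(G), so no ε-production is kept.
For each production, add variants omitting each subset of nullable occurrences: S → f L d gives f L d | f d.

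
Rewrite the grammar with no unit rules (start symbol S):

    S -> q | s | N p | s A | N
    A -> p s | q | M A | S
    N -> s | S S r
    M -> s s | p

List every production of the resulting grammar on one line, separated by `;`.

Unit pairs: A ⇒* {N, S}; S ⇒* {N}.
For every A with A ⇒* B via unit rules, add B's non-unit alternatives to A; then delete every rule of the form X → Y.

S -> q | s | N p | s A | S S r; A -> q | s | N p | s A | S S r | p s | M A; N -> s | S S r; M -> s s | p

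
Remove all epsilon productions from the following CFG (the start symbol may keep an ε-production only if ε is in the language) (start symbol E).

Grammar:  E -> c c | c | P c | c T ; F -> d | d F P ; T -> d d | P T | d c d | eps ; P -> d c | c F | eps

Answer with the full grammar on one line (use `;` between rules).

Nullable nonterminals: {P, T}.
ε ∉ L(G), so no ε-production is kept.
For each production, add variants omitting each subset of nullable occurrences: F → d F P gives d F P | d F. T → P T gives P T | P.

E -> c c | c | P c | c T; F -> d | d F P | d F; T -> d d | P T | P | d c d; P -> d c | c F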